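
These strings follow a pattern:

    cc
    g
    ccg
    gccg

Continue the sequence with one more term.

ccggccg

This is a Fibonacci-style word recurrence s(k) = s(k−2)·s(k−1): e.g. cc·g = ccg.
Continuing: ccg · gccg gives term 5.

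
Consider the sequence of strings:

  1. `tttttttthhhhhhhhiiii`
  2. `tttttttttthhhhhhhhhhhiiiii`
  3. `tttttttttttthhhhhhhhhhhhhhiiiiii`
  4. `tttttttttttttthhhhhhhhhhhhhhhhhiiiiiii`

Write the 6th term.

Term n consists of 2n+2 t's, followed by 3n-1 h's, followed by n+1 i's, where the shown terms are n = 3, 4, 5, 6.
Setting n = 8 gives 18, 23, 9 characters in each block.

tttttttttttttttttthhhhhhhhhhhhhhhhhhhhhhhiiiiiiiii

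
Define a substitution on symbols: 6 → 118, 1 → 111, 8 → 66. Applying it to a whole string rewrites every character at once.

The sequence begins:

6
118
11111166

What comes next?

Rewriting each symbol of 11111166: 1→111, 1→111, 1→111, 1→111, 1→111, 1→111, 6→118, 6→118, which concatenates to 111 111 111 111 111 111 118 118.

111111111111111111118118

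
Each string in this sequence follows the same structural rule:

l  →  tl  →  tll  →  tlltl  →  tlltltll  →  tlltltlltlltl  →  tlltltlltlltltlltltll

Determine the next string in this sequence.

Each term (from the third on) is the previous term followed by the one before it: term 3 = tl·l = tll.
So term 8 is tlltltlltlltltlltltll·tlltltlltlltl.

tlltltlltlltltlltltlltlltltlltlltl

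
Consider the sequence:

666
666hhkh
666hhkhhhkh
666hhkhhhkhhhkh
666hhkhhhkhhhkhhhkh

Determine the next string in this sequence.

Each term is the previous one with hhkh appended.
So the next term is 666hhkhhhkhhhkhhhkh·hhkh.

666hhkhhhkhhhkhhhkhhhkh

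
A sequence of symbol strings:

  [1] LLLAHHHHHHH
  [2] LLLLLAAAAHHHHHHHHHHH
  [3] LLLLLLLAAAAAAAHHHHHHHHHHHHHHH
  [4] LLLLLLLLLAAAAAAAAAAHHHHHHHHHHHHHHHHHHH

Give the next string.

LLLLLLLLLLLAAAAAAAAAAAAAHHHHHHHHHHHHHHHHHHHHHHH

Reading off run lengths: L runs 3, 5, 7, 9; A runs 1, 4, 7, 10; H runs 7, 11, 15, 19 — each is linear in n (n = 1, 2, …).
Setting n = 5 gives 11, 13, 23 characters in each block.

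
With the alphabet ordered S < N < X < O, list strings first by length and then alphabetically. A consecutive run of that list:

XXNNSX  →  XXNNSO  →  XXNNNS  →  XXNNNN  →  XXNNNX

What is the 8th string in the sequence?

Stepping forward 3 times from XXNNNX: XXNNNX → XXNNNO → XXNNXS, then the target.

XXNNXN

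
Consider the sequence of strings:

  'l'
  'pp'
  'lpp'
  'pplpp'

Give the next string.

lpppplpp

This is a Fibonacci-style word recurrence s(k) = s(k−2)·s(k−1): e.g. l·pp = lpp.
Continuing: lpp · pplpp gives term 5.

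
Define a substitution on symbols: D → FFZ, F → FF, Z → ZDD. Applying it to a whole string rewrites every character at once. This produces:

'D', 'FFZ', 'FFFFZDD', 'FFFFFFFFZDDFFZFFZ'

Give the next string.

Replace each of the 17 characters of FFFFFFFFZDDFFZFFZ in place — FF FF FF FF FF FF FF FF ZDD FFZ FFZ FF FF ZDD FF FF ZDD — and concatenate.

FFFFFFFFFFFFFFFFZDDFFZFFZFFFFZDDFFFFZDD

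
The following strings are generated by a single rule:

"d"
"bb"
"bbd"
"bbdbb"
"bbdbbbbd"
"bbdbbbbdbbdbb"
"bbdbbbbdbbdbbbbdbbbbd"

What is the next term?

bbdbbbbdbbdbbbbdbbbbdbbdbbbbdbbdbb

From term 3 onward, concatenate the last term with the second-to-last: bb·d = bbd, bbd·bb = bbdbb, …
So term 8 is bbdbbbbdbbdbbbbdbbbbd·bbdbbbbdbbdbb.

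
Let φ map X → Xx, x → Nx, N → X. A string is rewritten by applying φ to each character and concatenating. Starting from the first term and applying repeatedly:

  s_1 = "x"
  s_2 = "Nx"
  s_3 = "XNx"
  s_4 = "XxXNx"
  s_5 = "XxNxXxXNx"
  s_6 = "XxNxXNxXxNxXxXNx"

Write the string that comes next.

XxNxXNxXxXNxXxNxXNxXxNxXxXNx

Replace each of the 16 characters of XxNxXNxXxNxXxXNx in place — Xx Nx X Nx Xx X Nx Xx Nx X Nx Xx Nx Xx X Nx — and concatenate.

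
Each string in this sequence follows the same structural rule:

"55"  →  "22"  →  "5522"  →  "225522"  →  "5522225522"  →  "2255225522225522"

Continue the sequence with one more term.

This is a Fibonacci-style word recurrence s(k) = s(k−2)·s(k−1): e.g. 55·22 = 5522.
So term 7 is 5522225522·2255225522225522.

55222255222255225522225522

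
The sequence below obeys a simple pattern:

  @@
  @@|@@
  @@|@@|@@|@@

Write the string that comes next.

Every step duplicates the string with '|' between the halves.
So the next term is two copies of @@|@@|@@|@@ with '|' between the halves.

@@|@@|@@|@@|@@|@@|@@|@@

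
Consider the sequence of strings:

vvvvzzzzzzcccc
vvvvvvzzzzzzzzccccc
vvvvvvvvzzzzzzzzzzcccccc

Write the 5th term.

The n-th term is 2n-2 v's then 2n z's then n+1 c's, where the shown terms are n = 3, 4, 5.
For term 5, n = 7, so the run lengths are 12, 14, 8.

vvvvvvvvvvvvzzzzzzzzzzzzzzcccccccc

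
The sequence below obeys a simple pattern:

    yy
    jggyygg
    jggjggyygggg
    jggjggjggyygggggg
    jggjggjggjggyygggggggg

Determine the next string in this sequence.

s(k+1) = jgg·s(k)·gg, so each term gains jgg as a prefix and gg as a suffix.
One more step from jggjggjggjggyygggggggg gives the answer.

jggjggjggjggjggyygggggggggg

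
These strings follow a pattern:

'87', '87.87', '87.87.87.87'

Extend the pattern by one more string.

Each string is two copies of the previous one joined by '.'.
Doubling 87.87.87.87 with '.' between the halves:

87.87.87.87.87.87.87.87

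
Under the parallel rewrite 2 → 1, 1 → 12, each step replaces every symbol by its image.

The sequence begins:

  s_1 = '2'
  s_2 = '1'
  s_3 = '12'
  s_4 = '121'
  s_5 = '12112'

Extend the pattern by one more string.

Rewriting each symbol of 12112: 1→12, 2→1, 1→12, 1→12, 2→1, which concatenates to 12 1 12 12 1.

12112121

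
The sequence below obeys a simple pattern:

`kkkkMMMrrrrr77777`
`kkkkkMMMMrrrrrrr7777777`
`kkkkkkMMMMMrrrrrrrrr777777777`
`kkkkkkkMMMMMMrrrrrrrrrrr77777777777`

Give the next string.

kkkkkkkkMMMMMMMrrrrrrrrrrrrr7777777777777

Each string has the form k^{n+2} M^{n+1} r^{2n+1} 7^{2n+1}, where the shown terms are n = 2, 3, 4, 5.
At n = 6 the blocks have lengths 8, 7, 13, 13.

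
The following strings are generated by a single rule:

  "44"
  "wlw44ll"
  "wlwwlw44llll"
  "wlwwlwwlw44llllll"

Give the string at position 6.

wlwwlwwlwwlwwlw44llllllllll

s(k+1) = wlw·s(k)·ll, so each term gains wlw as a prefix and ll as a suffix.
From wlwwlwwlw44llllll, 2 further steps: wlwwlwwlw44llllll → wlwwlwwlwwlw44llllllll → (answer).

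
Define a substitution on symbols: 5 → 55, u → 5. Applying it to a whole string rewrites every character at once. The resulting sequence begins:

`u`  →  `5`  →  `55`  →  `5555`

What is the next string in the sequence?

55555555

Rewriting each symbol of 5555: 5→55, 5→55, 5→55, 5→55, which concatenates to 55 55 55 55.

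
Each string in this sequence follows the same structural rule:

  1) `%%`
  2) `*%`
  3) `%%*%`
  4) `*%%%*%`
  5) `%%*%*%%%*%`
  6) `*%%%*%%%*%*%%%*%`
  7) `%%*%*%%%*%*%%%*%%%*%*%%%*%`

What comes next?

*%%%*%%%*%*%%%*%%%*%*%%%*%*%%%*%%%*%*%%%*%

From term 3 onward, concatenate the second-to-last term with the last: %%·*% = %%*%, *%·%%*% = *%%%*%, …
Continuing: *%%%*%%%*%*%%%*% · %%*%*%%%*%*%%%*%%%*%*%%%*% gives term 8.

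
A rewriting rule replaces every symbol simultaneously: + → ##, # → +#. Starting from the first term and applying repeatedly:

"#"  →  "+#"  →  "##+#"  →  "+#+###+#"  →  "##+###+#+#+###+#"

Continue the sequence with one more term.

φ(##+###+#+#+###+#) expands symbol-by-symbol to +# +# ## +# +# +# ## +# ## +# ## +# +# +# ## +#; joining the 16 pieces gives the next term.

+#+###+#+#+###+###+###+#+#+###+#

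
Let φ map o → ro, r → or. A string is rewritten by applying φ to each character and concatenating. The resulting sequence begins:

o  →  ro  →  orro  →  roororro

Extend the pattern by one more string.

Expanding roororro: r→or, o→ro, o→ro, r→or, o→ro, r→or, r→or, o→ro. Concatenated: or ro ro or ro or or ro.

orroroorroororro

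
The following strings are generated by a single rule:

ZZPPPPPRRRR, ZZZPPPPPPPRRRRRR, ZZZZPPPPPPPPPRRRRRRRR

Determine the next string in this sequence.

ZZZZZPPPPPPPPPPPRRRRRRRRRR

Each string has the form Z^{n} P^{2n+1} R^{2n}, where the shown terms are n = 2, 3, 4.
For the next term, n = 5, so the run lengths are 5, 11, 10.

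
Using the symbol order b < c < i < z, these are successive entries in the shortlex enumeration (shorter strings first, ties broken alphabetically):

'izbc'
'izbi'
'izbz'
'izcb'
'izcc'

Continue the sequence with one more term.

izci

The successor of izcc increments the rightmost position that isn't already z and resets every position after it to b.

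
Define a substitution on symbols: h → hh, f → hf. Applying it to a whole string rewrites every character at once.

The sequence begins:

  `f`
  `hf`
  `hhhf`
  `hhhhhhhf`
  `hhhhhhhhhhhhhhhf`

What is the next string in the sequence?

hhhhhhhhhhhhhhhhhhhhhhhhhhhhhhhf

Applying the rule to each of the 16 symbols of hhhhhhhhhhhhhhhf gives the pieces hh hh hh hh hh hh hh hh hh hh hh hh hh hh hh hf, which concatenate to the answer.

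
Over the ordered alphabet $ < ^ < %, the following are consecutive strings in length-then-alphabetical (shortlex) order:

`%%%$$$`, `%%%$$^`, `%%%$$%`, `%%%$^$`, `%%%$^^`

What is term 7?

Continuing the enumeration 2 steps past %%%$^^: %%%$^^ → %%%$^% → (answer).

%%%$%$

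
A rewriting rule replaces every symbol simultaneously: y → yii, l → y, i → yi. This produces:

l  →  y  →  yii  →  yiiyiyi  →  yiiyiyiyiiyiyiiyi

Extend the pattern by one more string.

yiiyiyiyiiyiyiiyiyiiyiyiyiiyiyiiyiyiyiiyi

Applying the rule to each of the 17 symbols of yiiyiyiyiiyiyiiyi gives the pieces yii yi yi yii yi yii yi yii yi yi yii yi yii yi yi yii yi, which concatenate to the answer.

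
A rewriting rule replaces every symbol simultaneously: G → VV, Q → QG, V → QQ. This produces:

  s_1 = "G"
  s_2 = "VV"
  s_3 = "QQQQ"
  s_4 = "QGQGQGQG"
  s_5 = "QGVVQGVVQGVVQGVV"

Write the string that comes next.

Rewriting the 16 symbols of QGVVQGVVQGVVQGVV one by one yields QG VV QQ QQ QG VV QQ QQ QG VV QQ QQ QG VV QQ QQ; concatenated:

QGVVQQQQQGVVQQQQQGVVQQQQQGVVQQQQ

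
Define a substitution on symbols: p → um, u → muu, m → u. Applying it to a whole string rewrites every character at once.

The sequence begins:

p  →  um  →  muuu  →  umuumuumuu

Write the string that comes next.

Expanding umuumuumuu: u→muu, m→u, u→muu, u→muu, m→u, u→muu, u→muu, m→u, u→muu, u→muu. Concatenated: muu u muu muu u muu muu u muu muu.

muuumuumuuumuumuuumuumuu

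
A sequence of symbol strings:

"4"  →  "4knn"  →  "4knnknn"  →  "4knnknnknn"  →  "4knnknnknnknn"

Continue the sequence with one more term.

4knnknnknnknnknn

Every step adds knn to the end: s(k+1) = s(k)·knn.
So the next term is 4knnknnknnknn·knn.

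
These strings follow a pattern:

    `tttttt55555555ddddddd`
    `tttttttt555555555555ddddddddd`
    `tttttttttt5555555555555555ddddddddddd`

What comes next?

Term n consists of 2n+2 t's, followed by 4n 5's, followed by 2n+3 d's, where the shown terms are n = 2, 3, 4.
Setting n = 5 gives 12, 20, 13 characters in each block.

tttttttttttt55555555555555555555ddddddddddddd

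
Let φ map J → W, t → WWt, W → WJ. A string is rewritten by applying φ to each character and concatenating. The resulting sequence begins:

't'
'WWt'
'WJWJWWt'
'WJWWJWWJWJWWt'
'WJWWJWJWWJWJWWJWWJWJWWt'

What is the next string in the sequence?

Rewriting the 23 symbols of WJWWJWJWWJWJWWJWWJWJWWt one by one yields WJ W WJ WJ W WJ W WJ WJ W WJ W WJ WJ W WJ WJ W WJ W WJ WJ WWt; concatenated:

WJWWJWJWWJWWJWJWWJWWJWJWWJWJWWJWWJWJWWt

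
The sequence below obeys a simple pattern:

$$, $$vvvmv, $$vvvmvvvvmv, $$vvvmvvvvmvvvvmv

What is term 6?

$$vvvmvvvvmvvvvmvvvvmvvvvmv

Every step adds vvvmv to the end: s(k+1) = s(k)·vvvmv.
From $$vvvmvvvvmvvvvmv, 2 further steps: $$vvvmvvvvmvvvvmv → $$vvvmvvvvmvvvvmvvvvmv → (answer).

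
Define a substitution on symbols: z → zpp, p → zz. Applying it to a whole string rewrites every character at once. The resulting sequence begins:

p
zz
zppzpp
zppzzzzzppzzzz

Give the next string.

Replace each of the 14 characters of zppzzzzzppzzzz in place — zpp zz zz zpp zpp zpp zpp zpp zz zz zpp zpp zpp zpp — and concatenate.

zppzzzzzppzppzppzppzppzzzzzppzppzppzpp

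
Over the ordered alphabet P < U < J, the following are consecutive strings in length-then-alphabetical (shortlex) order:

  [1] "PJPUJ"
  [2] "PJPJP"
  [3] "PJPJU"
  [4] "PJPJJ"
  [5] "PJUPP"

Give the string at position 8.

Stepping forward 3 times from PJUPP: PJUPP → PJUPU → PJUPJ, then the target.

PJUUP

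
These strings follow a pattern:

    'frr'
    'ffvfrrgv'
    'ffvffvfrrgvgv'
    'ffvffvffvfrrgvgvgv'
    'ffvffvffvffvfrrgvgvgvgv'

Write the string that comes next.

Every step adds ffv to the front and gv to the end of the previous string.
So the next term is ffv·ffvffvffvffvfrrgvgvgvgv·gv.

ffvffvffvffvffvfrrgvgvgvgvgv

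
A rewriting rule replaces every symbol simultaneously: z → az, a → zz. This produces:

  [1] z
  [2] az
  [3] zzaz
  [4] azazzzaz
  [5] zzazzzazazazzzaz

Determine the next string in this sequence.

azazzzazazazzzazzzazzzazazazzzaz

φ(zzazzzazazazzzaz) expands symbol-by-symbol to az az zz az az az zz az zz az zz az az az zz az; joining the 16 pieces gives the next term.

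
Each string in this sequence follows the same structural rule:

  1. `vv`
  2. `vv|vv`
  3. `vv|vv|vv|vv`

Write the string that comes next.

vv|vv|vv|vv|vv|vv|vv|vv

Every step duplicates the string with '|' between the halves.
One more doubling of vv|vv|vv|vv gives the answer.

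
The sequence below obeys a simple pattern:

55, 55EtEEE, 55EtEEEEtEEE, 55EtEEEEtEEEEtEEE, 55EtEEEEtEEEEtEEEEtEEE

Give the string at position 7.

55EtEEEEtEEEEtEEEEtEEEEtEEEEtEEE

Each term is the previous one with EtEEE appended.
From 55EtEEEEtEEEEtEEEEtEEE, 2 further steps: 55EtEEEEtEEEEtEEEEtEEE → 55EtEEEEtEEEEtEEEEtEEEEtEEE → (answer).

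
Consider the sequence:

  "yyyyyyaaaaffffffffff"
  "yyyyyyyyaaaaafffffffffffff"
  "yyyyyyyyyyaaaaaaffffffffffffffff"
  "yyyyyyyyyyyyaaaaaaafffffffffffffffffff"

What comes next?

Each string has the form y^{2n} a^{n+1} f^{3n+1}, where the shown terms are n = 3, 4, 5, 6.
Setting n = 7 gives 14, 8, 22 characters in each block.

yyyyyyyyyyyyyyaaaaaaaaffffffffffffffffffffff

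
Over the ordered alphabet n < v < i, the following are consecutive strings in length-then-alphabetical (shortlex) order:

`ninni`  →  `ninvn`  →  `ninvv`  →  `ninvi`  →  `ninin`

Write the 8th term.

Advancing 3 positions from ninin through ninin → niniv → ninii reaches term 8.

nivnn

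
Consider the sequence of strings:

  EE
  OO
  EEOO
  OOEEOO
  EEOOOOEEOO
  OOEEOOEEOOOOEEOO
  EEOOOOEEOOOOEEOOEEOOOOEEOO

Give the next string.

OOEEOOEEOOOOEEOOEEOOOOEEOOOOEEOOEEOOOOEEOO

Each term (from the third on) is the two preceding terms concatenated in order: term 3 = EE·OO = EEOO.
Continuing: OOEEOOEEOOOOEEOO · EEOOOOEEOOOOEEOOEEOOOOEEOO gives term 8.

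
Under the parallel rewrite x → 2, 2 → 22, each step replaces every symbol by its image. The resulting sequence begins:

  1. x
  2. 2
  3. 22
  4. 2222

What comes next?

Apply φ to 2222 symbol by symbol: 2→22, 2→22, 2→22, 2→22; joined: 22 22 22 22.

22222222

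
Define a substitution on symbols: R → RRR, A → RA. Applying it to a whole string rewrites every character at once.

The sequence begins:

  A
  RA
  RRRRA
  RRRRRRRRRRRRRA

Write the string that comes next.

φ(RRRRRRRRRRRRRA) expands symbol-by-symbol to RRR RRR RRR RRR RRR RRR RRR RRR RRR RRR RRR RRR RRR RA; joining the 14 pieces gives the next term.

RRRRRRRRRRRRRRRRRRRRRRRRRRRRRRRRRRRRRRRRA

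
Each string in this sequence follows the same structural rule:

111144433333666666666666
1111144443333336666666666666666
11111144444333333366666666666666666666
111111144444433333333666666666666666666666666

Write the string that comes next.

1111111144444443333333336666666666666666666666666666

Term n consists of n+1 1's, followed by n 4's, followed by n+2 3's, followed by 4n 6's, where the shown terms are n = 3, 4, 5, 6.
Setting n = 7 gives 8, 7, 9, 28 characters in each block.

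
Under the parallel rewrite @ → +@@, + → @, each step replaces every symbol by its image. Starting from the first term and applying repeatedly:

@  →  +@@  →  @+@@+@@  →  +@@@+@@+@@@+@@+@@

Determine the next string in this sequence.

@+@@+@@+@@@+@@+@@@+@@+@@+@@@+@@+@@@+@@+@@

Applying the rule to each of the 17 symbols of +@@@+@@+@@@+@@+@@ gives the pieces @ +@@ +@@ +@@ @ +@@ +@@ @ +@@ +@@ +@@ @ +@@ +@@ @ +@@ +@@, which concatenate to the answer.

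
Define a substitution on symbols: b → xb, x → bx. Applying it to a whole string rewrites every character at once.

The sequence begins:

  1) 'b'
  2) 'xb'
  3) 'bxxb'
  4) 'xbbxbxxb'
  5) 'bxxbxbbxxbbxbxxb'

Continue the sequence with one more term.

xbbxbxxbbxxbxbbxbxxbxbbxxbbxbxxb

Applying the rule to each of the 16 symbols of bxxbxbbxxbbxbxxb gives the pieces xb bx bx xb bx xb xb bx bx xb xb bx xb bx bx xb, which concatenate to the answer.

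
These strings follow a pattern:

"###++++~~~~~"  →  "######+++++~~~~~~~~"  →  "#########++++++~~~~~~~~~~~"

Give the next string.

The n-th term is 3n #'s then n+3 +'s then 3n+2 ~'s (n = 1, 2, …).
For the next term, n = 4, so the run lengths are 12, 7, 14.

############+++++++~~~~~~~~~~~~~~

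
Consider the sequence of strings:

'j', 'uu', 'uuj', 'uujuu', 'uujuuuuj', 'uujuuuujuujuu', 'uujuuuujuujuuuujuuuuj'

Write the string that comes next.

From term 3 onward, concatenate the last term with the second-to-last: uu·j = uuj, uuj·uu = uujuu, …
So term 8 is uujuuuujuujuuuujuuuuj·uujuuuujuujuu.

uujuuuujuujuuuujuuuujuujuuuujuujuu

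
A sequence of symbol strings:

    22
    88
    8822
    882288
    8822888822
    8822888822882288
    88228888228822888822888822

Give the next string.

882288882288228888228888228822888822882288

From term 3 onward, concatenate the last term with the second-to-last: 88·22 = 8822, 8822·88 = 882288, …
So term 8 is 88228888228822888822888822·8822888822882288.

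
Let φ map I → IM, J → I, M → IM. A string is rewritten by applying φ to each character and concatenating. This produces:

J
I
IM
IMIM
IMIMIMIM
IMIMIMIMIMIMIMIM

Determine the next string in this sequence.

Replace each of the 16 characters of IMIMIMIMIMIMIMIM in place — IM IM IM IM IM IM IM IM IM IM IM IM IM IM IM IM — and concatenate.

IMIMIMIMIMIMIMIMIMIMIMIMIMIMIMIM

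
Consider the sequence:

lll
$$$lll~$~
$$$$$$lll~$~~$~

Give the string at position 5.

$$$$$$$$$$$$lll~$~~$~~$~~$~

s(k+1) = $$$·s(k)·~$~, so each term gains $$$ as a prefix and ~$~ as a suffix.
From $$$$$$lll~$~~$~, 2 further steps: $$$$$$lll~$~~$~ → $$$$$$$$$lll~$~~$~~$~ → (answer).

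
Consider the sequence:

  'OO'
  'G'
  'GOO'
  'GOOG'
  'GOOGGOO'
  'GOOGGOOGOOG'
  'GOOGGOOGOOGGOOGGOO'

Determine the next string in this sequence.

GOOGGOOGOOGGOOGGOOGOOGGOOGOOG

This is a Fibonacci-style word recurrence s(k) = s(k−1)·s(k−2): e.g. G·OO = GOO.
The next term joins GOOGGOOGOOGGOOGGOO and GOOGGOOGOOG.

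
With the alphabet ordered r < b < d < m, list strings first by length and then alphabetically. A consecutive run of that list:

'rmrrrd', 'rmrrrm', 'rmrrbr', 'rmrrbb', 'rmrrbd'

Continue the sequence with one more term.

rmrrbm

The successor of rmrrbd increments the rightmost position that isn't already m and resets every position after it to r.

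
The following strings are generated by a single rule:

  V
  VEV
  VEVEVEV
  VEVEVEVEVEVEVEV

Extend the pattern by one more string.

Each string is two copies of the previous one joined by 'E'.
Doubling VEVEVEVEVEVEVEV with 'E' between the halves:

VEVEVEVEVEVEVEVEVEVEVEVEVEVEVEV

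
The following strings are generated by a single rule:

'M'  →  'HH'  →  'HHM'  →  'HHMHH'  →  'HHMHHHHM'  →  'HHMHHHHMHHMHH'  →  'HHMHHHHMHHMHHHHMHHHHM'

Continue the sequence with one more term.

Each term (from the third on) is the previous term followed by the one before it: term 3 = HH·M = HHM.
The next term joins HHMHHHHMHHMHHHHMHHHHM and HHMHHHHMHHMHH.

HHMHHHHMHHMHHHHMHHHHMHHMHHHHMHHMHH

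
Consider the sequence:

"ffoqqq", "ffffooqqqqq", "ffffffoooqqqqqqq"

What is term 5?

Term n consists of 2n f's, followed by n o's, followed by 2n+1 q's (n = 1, 2, …).
Setting n = 5 gives 10, 5, 11 characters in each block.

ffffffffffoooooqqqqqqqqqqq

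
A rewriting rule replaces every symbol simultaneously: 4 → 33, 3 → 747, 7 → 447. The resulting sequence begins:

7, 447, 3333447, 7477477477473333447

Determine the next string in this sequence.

447334474473344744733447447334477477477477473333447

φ(7477477477473333447) expands symbol-by-symbol to 447 33 447 447 33 447 447 33 447 447 33 447 747 747 747 747 33 33 447; joining the 19 pieces gives the next term.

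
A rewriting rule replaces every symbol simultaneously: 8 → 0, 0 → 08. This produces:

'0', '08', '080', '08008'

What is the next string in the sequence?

08008080

Expanding 08008: 0→08, 8→0, 0→08, 0→08, 8→0. Concatenated: 08 0 08 08 0.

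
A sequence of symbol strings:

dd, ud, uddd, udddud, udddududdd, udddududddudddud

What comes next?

udddududddudddududddududdd

Each term (from the third on) is the previous term followed by the one before it: term 3 = ud·dd = uddd.
So term 7 is udddududddudddud·udddududdd.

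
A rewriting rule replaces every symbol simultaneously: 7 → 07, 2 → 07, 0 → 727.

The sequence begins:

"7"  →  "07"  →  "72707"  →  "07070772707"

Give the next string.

72707727077270707070772707

Expanding 07070772707: 0→727, 7→07, 0→727, 7→07, 0→727, 7→07, 7→07, 2→07, 7→07, 0→727, 7→07. Concatenated: 727 07 727 07 727 07 07 07 07 727 07.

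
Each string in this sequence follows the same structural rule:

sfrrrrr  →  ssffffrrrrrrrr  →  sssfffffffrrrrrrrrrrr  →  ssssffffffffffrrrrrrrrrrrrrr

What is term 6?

Each string has the form s^{n} f^{3n-2} r^{3n+2} (n = 1, 2, …).
Setting n = 6 gives 6, 16, 20 characters in each block.

ssssssffffffffffffffffrrrrrrrrrrrrrrrrrrrr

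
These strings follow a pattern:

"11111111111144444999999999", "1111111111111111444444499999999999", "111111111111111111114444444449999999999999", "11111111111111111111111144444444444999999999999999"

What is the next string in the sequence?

1111111111111111111111111111444444444444499999999999999999

Term n consists of 4n 1's, followed by 2n-1 4's, followed by 2n+3 9's, where the shown terms are n = 3, 4, 5, 6.
Setting n = 7 gives 28, 13, 17 characters in each block.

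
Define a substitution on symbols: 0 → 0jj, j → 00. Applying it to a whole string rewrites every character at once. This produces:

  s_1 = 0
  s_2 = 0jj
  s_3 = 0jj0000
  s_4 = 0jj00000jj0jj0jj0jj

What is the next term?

Rewriting the 19 symbols of 0jj00000jj0jj0jj0jj one by one yields 0jj 00 00 0jj 0jj 0jj 0jj 0jj 00 00 0jj 00 00 0jj 00 00 0jj 00 00; concatenated:

0jj00000jj0jj0jj0jj0jj00000jj00000jj00000jj0000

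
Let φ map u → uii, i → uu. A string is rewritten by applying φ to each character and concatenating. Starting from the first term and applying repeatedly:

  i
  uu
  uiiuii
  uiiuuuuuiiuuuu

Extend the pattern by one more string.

Rewriting the 14 symbols of uiiuuuuuiiuuuu one by one yields uii uu uu uii uii uii uii uii uu uu uii uii uii uii; concatenated:

uiiuuuuuiiuiiuiiuiiuiiuuuuuiiuiiuiiuii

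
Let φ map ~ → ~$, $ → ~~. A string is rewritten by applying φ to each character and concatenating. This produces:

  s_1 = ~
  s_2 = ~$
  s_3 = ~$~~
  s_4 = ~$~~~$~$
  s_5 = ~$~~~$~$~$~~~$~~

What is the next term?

Replace each of the 16 characters of ~$~~~$~$~$~~~$~~ in place — ~$ ~~ ~$ ~$ ~$ ~~ ~$ ~~ ~$ ~~ ~$ ~$ ~$ ~~ ~$ ~$ — and concatenate.

~$~~~$~$~$~~~$~~~$~~~$~$~$~~~$~$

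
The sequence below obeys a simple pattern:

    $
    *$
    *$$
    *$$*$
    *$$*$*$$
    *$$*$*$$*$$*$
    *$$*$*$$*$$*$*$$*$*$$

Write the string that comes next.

*$$*$*$$*$$*$*$$*$*$$*$$*$*$$*$$*$

This is a Fibonacci-style word recurrence s(k) = s(k−1)·s(k−2): e.g. *$·$ = *$$.
So term 8 is *$$*$*$$*$$*$*$$*$*$$·*$$*$*$$*$$*$.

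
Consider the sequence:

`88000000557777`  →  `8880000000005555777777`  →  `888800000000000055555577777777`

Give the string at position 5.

8888880000000000000000005555555555777777777777

Each string has the form 8^{n} 0^{3n} 5^{2n-2} 7^{2n}, where the shown terms are n = 2, 3, 4.
Setting n = 6 gives 6, 18, 10, 12 characters in each block.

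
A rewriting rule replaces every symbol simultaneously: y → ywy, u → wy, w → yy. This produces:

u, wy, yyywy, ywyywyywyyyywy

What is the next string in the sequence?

Replace each of the 14 characters of ywyywyywyyyywy in place — ywy yy ywy ywy yy ywy ywy yy ywy ywy ywy ywy yy ywy — and concatenate.

ywyyyywyywyyyywyywyyyywyywyywyywyyyywy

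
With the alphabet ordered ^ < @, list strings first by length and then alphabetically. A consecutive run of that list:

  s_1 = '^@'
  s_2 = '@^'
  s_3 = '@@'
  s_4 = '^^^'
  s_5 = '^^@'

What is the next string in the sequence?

^@^

The successor of ^^@ increments the rightmost position that isn't already @ and resets every position after it to ^.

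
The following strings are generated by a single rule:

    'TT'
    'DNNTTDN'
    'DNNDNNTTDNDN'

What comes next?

Every step adds DNN to the front and DN to the end of the previous string.
Applying this once more to DNNDNNTTDNDN:

DNNDNNDNNTTDNDNDN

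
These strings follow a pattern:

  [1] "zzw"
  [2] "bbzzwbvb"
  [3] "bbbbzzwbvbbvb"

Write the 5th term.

Each term wraps the previous one in bb on the left and bvb on the right.
From bbbbzzwbvbbvb, 2 further steps: bbbbzzwbvbbvb → bbbbbbzzwbvbbvbbvb → (answer).

bbbbbbbbzzwbvbbvbbvbbvb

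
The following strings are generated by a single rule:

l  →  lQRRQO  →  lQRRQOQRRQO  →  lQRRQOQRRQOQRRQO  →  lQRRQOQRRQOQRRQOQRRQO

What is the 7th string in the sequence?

lQRRQOQRRQOQRRQOQRRQOQRRQOQRRQO

Each term is the previous one with QRRQO appended.
From lQRRQOQRRQOQRRQOQRRQO, 2 further steps: lQRRQOQRRQOQRRQOQRRQO → lQRRQOQRRQOQRRQOQRRQOQRRQO → (answer).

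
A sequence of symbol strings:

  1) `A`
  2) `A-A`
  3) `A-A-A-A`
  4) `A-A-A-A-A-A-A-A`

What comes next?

Every step duplicates the string with '-' between the halves.
Doubling A-A-A-A-A-A-A-A with '-' between the halves:

A-A-A-A-A-A-A-A-A-A-A-A-A-A-A-A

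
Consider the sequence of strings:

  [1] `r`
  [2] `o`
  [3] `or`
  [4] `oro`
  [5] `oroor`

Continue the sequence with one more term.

oroororo

Each term (from the third on) is the previous term followed by the one before it: term 3 = o·r = or.
So term 6 is oroor·oro.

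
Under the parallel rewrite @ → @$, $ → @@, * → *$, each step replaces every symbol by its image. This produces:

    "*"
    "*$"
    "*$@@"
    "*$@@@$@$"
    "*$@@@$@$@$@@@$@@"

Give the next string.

Applying the rule to each of the 16 symbols of *$@@@$@$@$@@@$@@ gives the pieces *$ @@ @$ @$ @$ @@ @$ @@ @$ @@ @$ @$ @$ @@ @$ @$, which concatenate to the answer.

*$@@@$@$@$@@@$@@@$@@@$@$@$@@@$@$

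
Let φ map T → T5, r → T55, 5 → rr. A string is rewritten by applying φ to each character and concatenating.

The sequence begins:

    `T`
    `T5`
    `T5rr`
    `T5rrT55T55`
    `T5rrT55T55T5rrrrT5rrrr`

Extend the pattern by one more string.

T5rrT55T55T5rrrrT5rrrrT5rrT55T55T55T55T5rrT55T55T55T55

φ(T5rrT55T55T5rrrrT5rrrr) expands symbol-by-symbol to T5 rr T55 T55 T5 rr rr T5 rr rr T5 rr T55 T55 T55 T55 T5 rr T55 T55 T55 T55; joining the 22 pieces gives the next term.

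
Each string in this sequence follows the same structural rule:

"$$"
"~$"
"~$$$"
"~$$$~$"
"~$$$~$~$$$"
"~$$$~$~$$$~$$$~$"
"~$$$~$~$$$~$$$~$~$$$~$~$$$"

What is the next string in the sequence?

~$$$~$~$$$~$$$~$~$$$~$~$$$~$$$~$~$$$~$$$~$

This is a Fibonacci-style word recurrence s(k) = s(k−1)·s(k−2): e.g. ~$·$$ = ~$$$.
The next term joins ~$$$~$~$$$~$$$~$~$$$~$~$$$ and ~$$$~$~$$$~$$$~$.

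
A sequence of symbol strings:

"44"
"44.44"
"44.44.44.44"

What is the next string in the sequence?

Each string is two copies of the previous one joined by '.'.
So the next term is two copies of 44.44.44.44 with '.' between the halves.

44.44.44.44.44.44.44.44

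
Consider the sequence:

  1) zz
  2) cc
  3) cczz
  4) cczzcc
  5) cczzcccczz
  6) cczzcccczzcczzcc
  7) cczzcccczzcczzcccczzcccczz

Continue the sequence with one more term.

From term 3 onward, concatenate the last term with the second-to-last: cc·zz = cczz, cczz·cc = cczzcc, …
The next term joins cczzcccczzcczzcccczzcccczz and cczzcccczzcczzcc.

cczzcccczzcczzcccczzcccczzcczzcccczzcczzcc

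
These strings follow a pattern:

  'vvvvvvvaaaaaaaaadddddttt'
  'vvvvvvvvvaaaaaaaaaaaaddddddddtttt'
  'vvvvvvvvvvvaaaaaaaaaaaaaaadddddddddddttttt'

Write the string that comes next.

vvvvvvvvvvvvvaaaaaaaaaaaaaaaaaaddddddddddddddtttttt

Each string has the form v^{2n+3} a^{3n+3} d^{3n-1} t^{n+1}, where the shown terms are n = 2, 3, 4.
Setting n = 5 gives 13, 18, 14, 6 characters in each block.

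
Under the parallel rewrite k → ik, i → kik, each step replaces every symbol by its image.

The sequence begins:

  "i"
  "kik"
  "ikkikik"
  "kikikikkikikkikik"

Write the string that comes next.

ikkikikkikikkikikikkikikkikikikkikikkikik

φ(kikikikkikikkikik) expands symbol-by-symbol to ik kik ik kik ik kik ik ik kik ik kik ik ik kik ik kik ik; joining the 17 pieces gives the next term.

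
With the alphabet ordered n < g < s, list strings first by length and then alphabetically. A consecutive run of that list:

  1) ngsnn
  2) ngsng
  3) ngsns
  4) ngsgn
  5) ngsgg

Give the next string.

Find the rightmost character of ngsgg below s, bump it to the next letter, and reset everything to its right to n.

ngsgs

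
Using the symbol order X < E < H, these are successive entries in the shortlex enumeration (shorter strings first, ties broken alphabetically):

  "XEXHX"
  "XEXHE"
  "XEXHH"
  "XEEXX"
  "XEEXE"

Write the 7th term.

XEEEX

Continuing the enumeration 2 steps past XEEXE: XEEXE → XEEXH → (answer).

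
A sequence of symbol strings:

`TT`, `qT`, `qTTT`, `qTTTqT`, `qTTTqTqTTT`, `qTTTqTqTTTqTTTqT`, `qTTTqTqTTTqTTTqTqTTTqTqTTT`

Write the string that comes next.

This is a Fibonacci-style word recurrence s(k) = s(k−1)·s(k−2): e.g. qT·TT = qTTT.
So term 8 is qTTTqTqTTTqTTTqTqTTTqTqTTT·qTTTqTqTTTqTTTqT.

qTTTqTqTTTqTTTqTqTTTqTqTTTqTTTqTqTTTqTTTqT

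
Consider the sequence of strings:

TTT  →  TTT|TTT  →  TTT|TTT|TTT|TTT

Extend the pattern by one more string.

TTT|TTT|TTT|TTT|TTT|TTT|TTT|TTT

Each string is two copies of the previous one joined by '|'.
One more doubling of TTT|TTT|TTT|TTT gives the answer.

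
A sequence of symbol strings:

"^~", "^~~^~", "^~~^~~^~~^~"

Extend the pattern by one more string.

^~~^~~^~~^~~^~~^~~^~~^~

Each string is two copies of the previous one joined by '~'.
One more doubling of ^~~^~~^~~^~ gives the answer.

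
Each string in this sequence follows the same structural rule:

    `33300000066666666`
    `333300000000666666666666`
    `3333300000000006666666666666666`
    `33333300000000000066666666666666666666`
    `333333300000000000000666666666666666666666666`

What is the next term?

Reading off run lengths: 3 runs 3, 4, 5, 6, 7; 0 runs 6, 8, 10, 12, 14; 6 runs 8, 12, 16, 20, 24 — each is linear in n, where the shown terms are n = 2, 3, 4, 5, 6.
At n = 7 the blocks have lengths 8, 16, 28.

3333333300000000000000006666666666666666666666666666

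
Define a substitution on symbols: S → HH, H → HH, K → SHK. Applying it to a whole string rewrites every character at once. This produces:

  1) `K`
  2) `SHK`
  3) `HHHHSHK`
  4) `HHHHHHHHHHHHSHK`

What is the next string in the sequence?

Applying the rule to each of the 15 symbols of HHHHHHHHHHHHSHK gives the pieces HH HH HH HH HH HH HH HH HH HH HH HH HH HH SHK, which concatenate to the answer.

HHHHHHHHHHHHHHHHHHHHHHHHHHHHSHK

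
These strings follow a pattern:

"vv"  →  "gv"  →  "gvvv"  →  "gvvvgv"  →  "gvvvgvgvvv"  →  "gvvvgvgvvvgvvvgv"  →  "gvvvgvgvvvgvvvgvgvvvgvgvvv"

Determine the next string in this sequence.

gvvvgvgvvvgvvvgvgvvvgvgvvvgvvvgvgvvvgvvvgv

From term 3 onward, concatenate the last term with the second-to-last: gv·vv = gvvv, gvvv·gv = gvvvgv, …
The next term joins gvvvgvgvvvgvvvgvgvvvgvgvvv and gvvvgvgvvvgvvvgv.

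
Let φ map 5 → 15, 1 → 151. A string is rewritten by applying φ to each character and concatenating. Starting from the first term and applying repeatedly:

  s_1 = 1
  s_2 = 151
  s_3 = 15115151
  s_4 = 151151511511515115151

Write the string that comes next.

1511515115115151151511511515115115151151511511515115151

Replace each of the 21 characters of 151151511511515115151 in place — 151 15 151 151 15 151 15 151 151 15 151 151 15 151 15 151 151 15 151 15 151 — and concatenate.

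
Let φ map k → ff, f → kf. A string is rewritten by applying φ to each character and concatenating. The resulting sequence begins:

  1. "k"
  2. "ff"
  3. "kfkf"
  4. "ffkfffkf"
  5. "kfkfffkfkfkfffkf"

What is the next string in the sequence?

Replace each of the 16 characters of kfkfffkfkfkfffkf in place — ff kf ff kf kf kf ff kf ff kf ff kf kf kf ff kf — and concatenate.

ffkfffkfkfkfffkfffkfffkfkfkfffkf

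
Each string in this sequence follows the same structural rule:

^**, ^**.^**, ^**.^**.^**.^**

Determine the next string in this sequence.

s(k+1) = s(k)·.·s(k) — each term doubles the last with '.' between the halves.
Doubling ^**.^**.^**.^** with '.' between the halves:

^**.^**.^**.^**.^**.^**.^**.^**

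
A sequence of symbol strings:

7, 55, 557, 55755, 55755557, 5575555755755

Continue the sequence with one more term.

557555575575555755557

This is a Fibonacci-style word recurrence s(k) = s(k−1)·s(k−2): e.g. 55·7 = 557.
Continuing: 5575555755755 · 55755557 gives term 7.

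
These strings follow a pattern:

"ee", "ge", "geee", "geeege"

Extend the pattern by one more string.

geeegegeee

This is a Fibonacci-style word recurrence s(k) = s(k−1)·s(k−2): e.g. ge·ee = geee.
Continuing: geeege · geee gives term 5.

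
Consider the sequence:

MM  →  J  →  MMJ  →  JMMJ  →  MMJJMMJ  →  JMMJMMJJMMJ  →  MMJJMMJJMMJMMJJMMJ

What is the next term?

JMMJMMJJMMJMMJJMMJJMMJMMJJMMJ

From term 3 onward, concatenate the second-to-last term with the last: MM·J = MMJ, J·MMJ = JMMJ, …
So term 8 is JMMJMMJJMMJ·MMJJMMJJMMJMMJJMMJ.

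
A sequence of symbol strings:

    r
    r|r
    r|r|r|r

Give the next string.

r|r|r|r|r|r|r|r

s(k+1) = s(k)·|·s(k) — each term doubles the last with '|' between the halves.
One more doubling of r|r|r|r gives the answer.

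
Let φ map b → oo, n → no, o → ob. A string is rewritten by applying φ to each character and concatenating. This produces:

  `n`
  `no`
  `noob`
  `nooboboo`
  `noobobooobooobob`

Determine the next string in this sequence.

Applying the rule to each of the 16 symbols of noobobooobooobob gives the pieces no ob ob oo ob oo ob ob ob oo ob ob ob oo ob oo, which concatenate to the answer.

nooboboooboooboboboooboboboooboo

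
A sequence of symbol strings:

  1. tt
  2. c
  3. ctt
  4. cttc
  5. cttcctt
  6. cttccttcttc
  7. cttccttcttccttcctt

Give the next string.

cttccttcttccttccttcttccttcttc

From term 3 onward, concatenate the last term with the second-to-last: c·tt = ctt, ctt·c = cttc, …
So term 8 is cttccttcttccttcctt·cttccttcttc.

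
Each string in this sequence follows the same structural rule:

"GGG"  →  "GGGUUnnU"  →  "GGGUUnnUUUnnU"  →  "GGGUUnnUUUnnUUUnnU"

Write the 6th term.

GGGUUnnUUUnnUUUnnUUUnnUUUnnU

Each term is the previous one with UUnnU appended.
From GGGUUnnUUUnnUUUnnU, 2 further steps: GGGUUnnUUUnnUUUnnU → GGGUUnnUUUnnUUUnnUUUnnU → (answer).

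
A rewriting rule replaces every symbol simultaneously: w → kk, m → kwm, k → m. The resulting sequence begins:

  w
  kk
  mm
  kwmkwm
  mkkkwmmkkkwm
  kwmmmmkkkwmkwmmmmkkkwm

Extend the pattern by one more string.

Rewriting the 22 symbols of kwmmmmkkkwmkwmmmmkkkwm one by one yields m kk kwm kwm kwm kwm m m m kk kwm m kk kwm kwm kwm kwm m m m kk kwm; concatenated:

mkkkwmkwmkwmkwmmmmkkkwmmkkkwmkwmkwmkwmmmmkkkwm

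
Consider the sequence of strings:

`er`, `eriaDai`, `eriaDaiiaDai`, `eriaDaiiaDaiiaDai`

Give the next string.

eriaDaiiaDaiiaDaiiaDai

Every step adds iaDai to the end: s(k+1) = s(k)·iaDai.
So the next term is eriaDaiiaDaiiaDai·iaDai.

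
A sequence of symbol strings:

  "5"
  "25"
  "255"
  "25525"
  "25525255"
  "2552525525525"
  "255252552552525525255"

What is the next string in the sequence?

Each term (from the third on) is the previous term followed by the one before it: term 3 = 25·5 = 255.
Continuing: 255252552552525525255 · 2552525525525 gives term 8.

2552525525525255252552552525525525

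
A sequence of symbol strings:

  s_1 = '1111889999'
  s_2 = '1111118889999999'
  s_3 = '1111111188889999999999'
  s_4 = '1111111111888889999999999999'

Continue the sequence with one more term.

The n-th term is 2n 1's then n 8's then 3n-2 9's, where the shown terms are n = 2, 3, 4, 5.
At n = 6 the blocks have lengths 12, 6, 16.

1111111111118888889999999999999999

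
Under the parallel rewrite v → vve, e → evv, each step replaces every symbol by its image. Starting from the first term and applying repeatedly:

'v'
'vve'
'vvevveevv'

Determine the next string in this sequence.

Rewriting each symbol of vvevveevv: v→vve, v→vve, e→evv, v→vve, v→vve, e→evv, e→evv, v→vve, v→vve, which concatenates to vve vve evv vve vve evv evv vve vve.

vvevveevvvvevveevvevvvvevve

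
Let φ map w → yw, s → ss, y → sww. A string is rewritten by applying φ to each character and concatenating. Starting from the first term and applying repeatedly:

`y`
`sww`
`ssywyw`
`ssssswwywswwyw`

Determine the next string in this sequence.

ssssssssssywywswwywssywywswwyw

Replace each of the 14 characters of ssssswwywswwyw in place — ss ss ss ss ss yw yw sww yw ss yw yw sww yw — and concatenate.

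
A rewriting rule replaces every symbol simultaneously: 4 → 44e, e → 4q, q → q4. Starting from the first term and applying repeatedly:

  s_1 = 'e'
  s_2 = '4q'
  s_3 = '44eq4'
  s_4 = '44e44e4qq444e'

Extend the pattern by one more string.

Replace each of the 13 characters of 44e44e4qq444e in place — 44e 44e 4q 44e 44e 4q 44e q4 q4 44e 44e 44e 4q — and concatenate.

44e44e4q44e44e4q44eq4q444e44e44e4q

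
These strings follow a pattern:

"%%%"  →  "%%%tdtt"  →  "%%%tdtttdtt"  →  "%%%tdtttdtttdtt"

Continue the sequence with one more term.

Every step adds tdtt to the end: s(k+1) = s(k)·tdtt.
So the next term is %%%tdtttdtttdtt·tdtt.

%%%tdtttdtttdtttdtt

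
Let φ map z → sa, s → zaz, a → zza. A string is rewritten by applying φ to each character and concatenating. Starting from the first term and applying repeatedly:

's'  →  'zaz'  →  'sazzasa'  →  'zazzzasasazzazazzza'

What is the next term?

φ(zazzzasasazzazazzza) expands symbol-by-symbol to sa zza sa sa sa zza zaz zza zaz zza sa sa zza sa zza sa sa sa zza; joining the 19 pieces gives the next term.

sazzasasasazzazazzzazazzzasasazzasazzasasasazza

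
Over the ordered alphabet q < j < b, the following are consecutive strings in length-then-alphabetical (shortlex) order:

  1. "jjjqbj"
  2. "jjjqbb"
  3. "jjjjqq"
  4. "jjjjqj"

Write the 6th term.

jjjjjq

Continuing the enumeration 2 steps past jjjjqj: jjjjqj → jjjjqb → (answer).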